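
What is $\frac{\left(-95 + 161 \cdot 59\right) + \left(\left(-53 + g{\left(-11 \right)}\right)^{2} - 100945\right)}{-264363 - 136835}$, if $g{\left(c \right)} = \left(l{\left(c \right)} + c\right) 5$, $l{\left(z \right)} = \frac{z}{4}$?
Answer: $\frac{1227487}{6419168} \approx 0.19122$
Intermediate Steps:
$l{\left(z \right)} = \frac{z}{4}$ ($l{\left(z \right)} = z \frac{1}{4} = \frac{z}{4}$)
$g{\left(c \right)} = \frac{25 c}{4}$ ($g{\left(c \right)} = \left(\frac{c}{4} + c\right) 5 = \frac{5 c}{4} \cdot 5 = \frac{25 c}{4}$)
$\frac{\left(-95 + 161 \cdot 59\right) + \left(\left(-53 + g{\left(-11 \right)}\right)^{2} - 100945\right)}{-264363 - 136835} = \frac{\left(-95 + 161 \cdot 59\right) + \left(\left(-53 + \frac{25}{4} \left(-11\right)\right)^{2} - 100945\right)}{-264363 - 136835} = \frac{\left(-95 + 9499\right) - \left(100945 - \left(-53 - \frac{275}{4}\right)^{2}\right)}{-401198} = \left(9404 - \left(100945 - \left(- \frac{487}{4}\right)^{2}\right)\right) \left(- \frac{1}{401198}\right) = \left(9404 + \left(\frac{237169}{16} - 100945\right)\right) \left(- \frac{1}{401198}\right) = \left(9404 - \frac{1377951}{16}\right) \left(- \frac{1}{401198}\right) = \left(- \frac{1227487}{16}\right) \left(- \frac{1}{401198}\right) = \frac{1227487}{6419168}$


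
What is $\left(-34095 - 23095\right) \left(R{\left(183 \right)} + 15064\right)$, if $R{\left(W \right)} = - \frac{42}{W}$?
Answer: $- \frac{52551319100}{61} \approx -8.615 \cdot 10^{8}$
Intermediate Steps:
$\left(-34095 - 23095\right) \left(R{\left(183 \right)} + 15064\right) = \left(-34095 - 23095\right) \left(- \frac{42}{183} + 15064\right) = - 57190 \left(\left(-42\right) \frac{1}{183} + 15064\right) = - 57190 \left(- \frac{14}{61} + 15064\right) = \left(-57190\right) \frac{918890}{61} = - \frac{52551319100}{61}$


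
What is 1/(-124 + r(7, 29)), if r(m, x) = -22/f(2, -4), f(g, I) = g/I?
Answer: -1/80 ≈ -0.012500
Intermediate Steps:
r(m, x) = 44 (r(m, x) = -22/(2/(-4)) = -22/(2*(-¼)) = -22/(-½) = -22*(-2) = 44)
1/(-124 + r(7, 29)) = 1/(-124 + 44) = 1/(-80) = -1/80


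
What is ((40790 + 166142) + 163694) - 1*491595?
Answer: -120969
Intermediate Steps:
((40790 + 166142) + 163694) - 1*491595 = (206932 + 163694) - 491595 = 370626 - 491595 = -120969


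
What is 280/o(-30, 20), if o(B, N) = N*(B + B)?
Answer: -7/30 ≈ -0.23333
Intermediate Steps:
o(B, N) = 2*B*N (o(B, N) = N*(2*B) = 2*B*N)
280/o(-30, 20) = 280/((2*(-30)*20)) = 280/(-1200) = 280*(-1/1200) = -7/30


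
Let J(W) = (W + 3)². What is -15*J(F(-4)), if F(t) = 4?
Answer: -735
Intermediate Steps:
J(W) = (3 + W)²
-15*J(F(-4)) = -15*(3 + 4)² = -15*7² = -15*49 = -735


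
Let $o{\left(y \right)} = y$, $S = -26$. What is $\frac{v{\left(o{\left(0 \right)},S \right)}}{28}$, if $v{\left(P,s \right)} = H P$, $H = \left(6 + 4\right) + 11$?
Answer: $0$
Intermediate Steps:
$H = 21$ ($H = 10 + 11 = 21$)
$v{\left(P,s \right)} = 21 P$
$\frac{v{\left(o{\left(0 \right)},S \right)}}{28} = \frac{21 \cdot 0}{28} = 0 \cdot \frac{1}{28} = 0$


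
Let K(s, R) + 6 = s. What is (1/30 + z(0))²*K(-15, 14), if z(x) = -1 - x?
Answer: -5887/300 ≈ -19.623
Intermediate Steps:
K(s, R) = -6 + s
(1/30 + z(0))²*K(-15, 14) = (1/30 + (-1 - 1*0))²*(-6 - 15) = (1/30 + (-1 + 0))²*(-21) = (1/30 - 1)²*(-21) = (-29/30)²*(-21) = (841/900)*(-21) = -5887/300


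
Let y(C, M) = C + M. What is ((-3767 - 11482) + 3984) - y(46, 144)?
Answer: -11455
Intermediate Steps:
((-3767 - 11482) + 3984) - y(46, 144) = ((-3767 - 11482) + 3984) - (46 + 144) = (-15249 + 3984) - 1*190 = -11265 - 190 = -11455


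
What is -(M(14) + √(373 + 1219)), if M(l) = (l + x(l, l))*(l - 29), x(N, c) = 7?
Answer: 315 - 2*√398 ≈ 275.10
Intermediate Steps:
M(l) = (-29 + l)*(7 + l) (M(l) = (l + 7)*(l - 29) = (7 + l)*(-29 + l) = (-29 + l)*(7 + l))
-(M(14) + √(373 + 1219)) = -((-203 + 14² - 22*14) + √(373 + 1219)) = -((-203 + 196 - 308) + √1592) = -(-315 + 2*√398) = 315 - 2*√398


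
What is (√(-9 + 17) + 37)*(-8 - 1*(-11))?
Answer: 111 + 6*√2 ≈ 119.49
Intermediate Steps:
(√(-9 + 17) + 37)*(-8 - 1*(-11)) = (√8 + 37)*(-8 + 11) = (2*√2 + 37)*3 = (37 + 2*√2)*3 = 111 + 6*√2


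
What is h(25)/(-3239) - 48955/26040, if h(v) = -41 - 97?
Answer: -30994345/16868712 ≈ -1.8374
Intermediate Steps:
h(v) = -138
h(25)/(-3239) - 48955/26040 = -138/(-3239) - 48955/26040 = -138*(-1/3239) - 48955*1/26040 = 138/3239 - 9791/5208 = -30994345/16868712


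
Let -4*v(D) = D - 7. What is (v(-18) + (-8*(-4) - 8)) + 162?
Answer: 769/4 ≈ 192.25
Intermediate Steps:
v(D) = 7/4 - D/4 (v(D) = -(D - 7)/4 = -(-7 + D)/4 = 7/4 - D/4)
(v(-18) + (-8*(-4) - 8)) + 162 = ((7/4 - ¼*(-18)) + (-8*(-4) - 8)) + 162 = ((7/4 + 9/2) + (32 - 8)) + 162 = (25/4 + 24) + 162 = 121/4 + 162 = 769/4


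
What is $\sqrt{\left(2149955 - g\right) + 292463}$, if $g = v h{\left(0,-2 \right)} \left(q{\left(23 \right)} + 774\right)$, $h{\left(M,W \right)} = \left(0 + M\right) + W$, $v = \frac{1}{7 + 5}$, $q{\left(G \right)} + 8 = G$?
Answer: $\frac{\sqrt{9770198}}{2} \approx 1562.9$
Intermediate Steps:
$q{\left(G \right)} = -8 + G$
$v = \frac{1}{12} \approx 0.083333$
$h{\left(M,W \right)} = M + W$
$g = - \frac{263}{2}$ ($g = \frac{0 - 2}{12} \left(\left(-8 + 23\right) + 774\right) = \frac{1}{12} \left(-2\right) \left(15 + 774\right) = \left(- \frac{1}{6}\right) 789 = - \frac{263}{2} \approx -131.5$)
$\sqrt{\left(2149955 - g\right) + 292463} = \sqrt{\left(2149955 - - \frac{263}{2}\right) + 292463} = \sqrt{\left(2149955 + \frac{263}{2}\right) + 292463} = \sqrt{\frac{4300173}{2} + 292463} = \sqrt{\frac{4885099}{2}} = \frac{\sqrt{9770198}}{2}$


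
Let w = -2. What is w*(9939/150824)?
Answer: -9939/75412 ≈ -0.13180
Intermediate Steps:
w*(9939/150824) = -19878/150824 = -2*9939/150824 = -9939/75412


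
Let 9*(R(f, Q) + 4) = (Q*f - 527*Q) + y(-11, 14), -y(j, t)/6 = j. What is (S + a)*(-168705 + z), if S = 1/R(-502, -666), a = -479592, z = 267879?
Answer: -5432842623533031/114224 ≈ -4.7563e+10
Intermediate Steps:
y(j, t) = -6*j
R(f, Q) = 10/3 - 527*Q/9 + Q*f/9 (R(f, Q) = -4 + ((Q*f - 527*Q) - 6*(-11))/9 = -4 + ((-527*Q + Q*f) + 66)/9 = -4 + (66 - 527*Q + Q*f)/9 = -4 + (22/3 - 527*Q/9 + Q*f/9) = 10/3 - 527*Q/9 + Q*f/9)
S = 3/228448 (S = 1/(10/3 - 527/9*(-666) + (⅑)*(-666)*(-502)) = 1/(10/3 + 38998 + 37148) = 1/(228448/3) = 3/228448 ≈ 1.3132e-5)
(S + a)*(-168705 + z) = (3/228448 - 479592)*(-168705 + 267879) = -109561833213/228448*99174 = -5432842623533031/114224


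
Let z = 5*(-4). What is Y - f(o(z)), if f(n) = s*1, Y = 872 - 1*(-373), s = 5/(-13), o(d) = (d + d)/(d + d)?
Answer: 16190/13 ≈ 1245.4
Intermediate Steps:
z = -20
o(d) = 1 (o(d) = (2*d)/((2*d)) = (2*d)*(1/(2*d)) = 1)
s = -5/13 (s = 5*(-1/13) = -5/13 ≈ -0.38462)
Y = 1245 (Y = 872 + 373 = 1245)
f(n) = -5/13 (f(n) = -5/13*1 = -5/13)
Y - f(o(z)) = 1245 - 1*(-5/13) = 1245 + 5/13 = 16190/13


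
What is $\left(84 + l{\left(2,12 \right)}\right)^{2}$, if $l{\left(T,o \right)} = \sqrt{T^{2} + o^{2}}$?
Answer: $7204 + 336 \sqrt{37} \approx 9247.8$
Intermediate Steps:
$\left(84 + l{\left(2,12 \right)}\right)^{2} = \left(84 + \sqrt{2^{2} + 12^{2}}\right)^{2} = \left(84 + \sqrt{4 + 144}\right)^{2} = \left(84 + \sqrt{148}\right)^{2} = \left(84 + 2 \sqrt{37}\right)^{2}$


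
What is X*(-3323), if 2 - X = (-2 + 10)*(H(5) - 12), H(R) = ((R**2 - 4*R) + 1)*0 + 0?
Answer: -325654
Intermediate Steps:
H(R) = 0 (H(R) = (1 + R**2 - 4*R)*0 + 0 = 0 + 0 = 0)
X = 98 (X = 2 - (-2 + 10)*(0 - 12) = 2 - 8*(-12) = 2 - 1*(-96) = 2 + 96 = 98)
X*(-3323) = 98*(-3323) = -325654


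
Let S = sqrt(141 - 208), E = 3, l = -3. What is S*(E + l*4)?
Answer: -9*I*sqrt(67) ≈ -73.668*I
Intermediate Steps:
S = I*sqrt(67) (S = sqrt(-67) = I*sqrt(67) ≈ 8.1853*I)
S*(E + l*4) = (I*sqrt(67))*(3 - 3*4) = (I*sqrt(67))*(3 - 12) = (I*sqrt(67))*(-9) = -9*I*sqrt(67)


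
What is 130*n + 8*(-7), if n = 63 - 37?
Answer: 3324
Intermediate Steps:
n = 26
130*n + 8*(-7) = 130*26 + 8*(-7) = 3380 - 56 = 3324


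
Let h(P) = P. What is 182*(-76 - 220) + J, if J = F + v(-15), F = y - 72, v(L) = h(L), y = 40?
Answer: -53919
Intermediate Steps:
v(L) = L
F = -32 (F = 40 - 72 = -32)
J = -47 (J = -32 - 15 = -47)
182*(-76 - 220) + J = 182*(-76 - 220) - 47 = 182*(-296) - 47 = -53872 - 47 = -53919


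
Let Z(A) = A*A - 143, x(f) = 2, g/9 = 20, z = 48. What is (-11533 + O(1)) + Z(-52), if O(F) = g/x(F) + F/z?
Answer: -426335/48 ≈ -8882.0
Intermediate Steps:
g = 180 (g = 9*20 = 180)
Z(A) = -143 + A² (Z(A) = A² - 143 = -143 + A²)
O(F) = 90 + F/48 (O(F) = 180/2 + F/48 = 180*(½) + F*(1/48) = 90 + F/48)
(-11533 + O(1)) + Z(-52) = (-11533 + (90 + (1/48)*1)) + (-143 + (-52)²) = (-11533 + (90 + 1/48)) + (-143 + 2704) = (-11533 + 4321/48) + 2561 = -549263/48 + 2561 = -426335/48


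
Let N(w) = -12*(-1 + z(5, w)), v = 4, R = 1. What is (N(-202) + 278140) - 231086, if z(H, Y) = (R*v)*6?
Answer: 46778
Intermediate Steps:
z(H, Y) = 24 (z(H, Y) = (1*4)*6 = 4*6 = 24)
N(w) = -276 (N(w) = -12*(-1 + 24) = -12*23 = -276)
(N(-202) + 278140) - 231086 = (-276 + 278140) - 231086 = 277864 - 231086 = 46778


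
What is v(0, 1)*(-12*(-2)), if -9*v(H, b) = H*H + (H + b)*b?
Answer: -8/3 ≈ -2.6667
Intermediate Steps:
v(H, b) = -H²/9 - b*(H + b)/9 (v(H, b) = -(H*H + (H + b)*b)/9 = -(H² + b*(H + b))/9 = -H²/9 - b*(H + b)/9)
v(0, 1)*(-12*(-2)) = (-⅑*0² - ⅑*1² - ⅑*0*1)*(-12*(-2)) = (-⅑*0 - ⅑*1 + 0)*24 = (0 - ⅑ + 0)*24 = -⅑*24 = -8/3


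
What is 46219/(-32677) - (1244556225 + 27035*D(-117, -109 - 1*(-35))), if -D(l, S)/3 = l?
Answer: -40978445176489/32677 ≈ -1.2540e+9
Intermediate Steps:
D(l, S) = -3*l
46219/(-32677) - (1244556225 + 27035*D(-117, -109 - 1*(-35))) = 46219/(-32677) - 27035/(1/(46035 - 3*(-117))) = 46219*(-1/32677) - 27035/(1/(46035 + 351)) = -46219/32677 - 27035/(1/46386) = -46219/32677 - 27035/1/46386 = -46219/32677 - 27035*46386 = -46219/32677 - 1254045510 = -40978445176489/32677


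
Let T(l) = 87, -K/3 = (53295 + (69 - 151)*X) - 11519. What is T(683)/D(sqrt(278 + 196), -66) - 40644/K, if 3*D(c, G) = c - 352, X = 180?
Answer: -101223039/416823110 - 261*sqrt(474)/123430 ≈ -0.28888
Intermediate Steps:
D(c, G) = -352/3 + c/3 (D(c, G) = (c - 352)/3 = (-352 + c)/3 = -352/3 + c/3)
K = -81048 (K = -3*((53295 + (69 - 151)*180) - 11519) = -3*((53295 - 82*180) - 11519) = -3*((53295 - 14760) - 11519) = -3*(38535 - 11519) = -3*27016 = -81048)
T(683)/D(sqrt(278 + 196), -66) - 40644/K = 87/(-352/3 + sqrt(278 + 196)/3) - 40644/(-81048) = 87/(-352/3 + sqrt(474)/3) - 40644*(-1/81048) = 87/(-352/3 + sqrt(474)/3) + 3387/6754 = 3387/6754 + 87/(-352/3 + sqrt(474)/3)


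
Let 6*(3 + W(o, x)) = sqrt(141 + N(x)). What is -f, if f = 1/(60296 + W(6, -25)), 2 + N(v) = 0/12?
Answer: -2170548/130868850425 + 6*sqrt(139)/130868850425 ≈ -1.6585e-5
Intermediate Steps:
N(v) = -2 (N(v) = -2 + 0/12 = -2 + 0*(1/12) = -2 + 0 = -2)
W(o, x) = -3 + sqrt(139)/6 (W(o, x) = -3 + sqrt(141 - 2)/6 = -3 + sqrt(139)/6)
f = 1/(60293 + sqrt(139)/6) (f = 1/(60296 + (-3 + sqrt(139)/6)) = 1/(60293 + sqrt(139)/6) ≈ 1.6585e-5)
-f = -(2170548/130868850425 - 6*sqrt(139)/130868850425) = -2170548/130868850425 + 6*sqrt(139)/130868850425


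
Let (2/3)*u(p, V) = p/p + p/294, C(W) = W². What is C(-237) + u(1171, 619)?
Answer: 11010589/196 ≈ 56177.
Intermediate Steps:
u(p, V) = 3/2 + p/196 (u(p, V) = 3*(p/p + p/294)/2 = 3*(1 + p*(1/294))/2 = 3*(1 + p/294)/2 = 3/2 + p/196)
C(-237) + u(1171, 619) = (-237)² + (3/2 + (1/196)*1171) = 56169 + (3/2 + 1171/196) = 56169 + 1465/196 = 11010589/196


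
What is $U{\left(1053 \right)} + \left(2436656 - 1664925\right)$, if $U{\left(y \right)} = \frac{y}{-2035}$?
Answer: $\frac{1570471532}{2035} \approx 7.7173 \cdot 10^{5}$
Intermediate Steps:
$U{\left(y \right)} = - \frac{y}{2035}$ ($U{\left(y \right)} = y \left(- \frac{1}{2035}\right) = - \frac{y}{2035}$)
$U{\left(1053 \right)} + \left(2436656 - 1664925\right) = \left(- \frac{1}{2035}\right) 1053 + \left(2436656 - 1664925\right) = - \frac{1053}{2035} + 771731 = \frac{1570471532}{2035}$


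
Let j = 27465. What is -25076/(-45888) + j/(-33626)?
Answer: -52138543/192878736 ≈ -0.27032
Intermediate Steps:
-25076/(-45888) + j/(-33626) = -25076/(-45888) + 27465/(-33626) = -25076*(-1/45888) + 27465*(-1/33626) = 6269/11472 - 27465/33626 = -52138543/192878736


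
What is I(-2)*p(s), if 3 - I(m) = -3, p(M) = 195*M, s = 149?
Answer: 174330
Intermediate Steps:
I(m) = 6 (I(m) = 3 - 1*(-3) = 3 + 3 = 6)
I(-2)*p(s) = 6*(195*149) = 6*29055 = 174330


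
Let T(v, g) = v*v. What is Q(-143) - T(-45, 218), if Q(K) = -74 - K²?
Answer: -22548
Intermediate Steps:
T(v, g) = v²
Q(-143) - T(-45, 218) = (-74 - 1*(-143)²) - 1*(-45)² = (-74 - 1*20449) - 1*2025 = (-74 - 20449) - 2025 = -20523 - 2025 = -22548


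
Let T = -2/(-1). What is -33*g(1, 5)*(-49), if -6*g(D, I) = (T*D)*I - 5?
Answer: -2695/2 ≈ -1347.5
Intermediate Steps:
T = 2 (T = -2*(-1) = 2)
g(D, I) = ⅚ - D*I/3 (g(D, I) = -((2*D)*I - 5)/6 = -(2*D*I - 5)/6 = -(-5 + 2*D*I)/6 = ⅚ - D*I/3)
-33*g(1, 5)*(-49) = -33*(⅚ - ⅓*1*5)*(-49) = -33*(⅚ - 5/3)*(-49) = -33*(-⅚)*(-49) = (55/2)*(-49) = -2695/2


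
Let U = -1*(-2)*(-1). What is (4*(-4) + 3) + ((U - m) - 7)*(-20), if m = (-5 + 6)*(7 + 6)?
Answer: 427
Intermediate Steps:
U = -2 (U = 2*(-1) = -2)
m = 13 (m = 1*13 = 13)
(4*(-4) + 3) + ((U - m) - 7)*(-20) = (4*(-4) + 3) + ((-2 - 1*13) - 7)*(-20) = (-16 + 3) + ((-2 - 13) - 7)*(-20) = -13 + (-15 - 7)*(-20) = -13 - 22*(-20) = -13 + 440 = 427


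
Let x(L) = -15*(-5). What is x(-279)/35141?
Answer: 75/35141 ≈ 0.0021343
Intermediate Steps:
x(L) = 75
x(-279)/35141 = 75/35141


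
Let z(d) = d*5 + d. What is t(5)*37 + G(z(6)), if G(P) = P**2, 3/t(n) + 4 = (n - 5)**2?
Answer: 5073/4 ≈ 1268.3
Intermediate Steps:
z(d) = 6*d (z(d) = 5*d + d = 6*d)
t(n) = 3/(-4 + (-5 + n)**2) (t(n) = 3/(-4 + (n - 5)**2) = 3/(-4 + (-5 + n)**2))
t(5)*37 + G(z(6)) = (3/(-4 + (-5 + 5)**2))*37 + (6*6)**2 = (3/(-4 + 0**2))*37 + 36**2 = (3/(-4 + 0))*37 + 1296 = (3/(-4))*37 + 1296 = (3*(-1/4))*37 + 1296 = -3/4*37 + 1296 = -111/4 + 1296 = 5073/4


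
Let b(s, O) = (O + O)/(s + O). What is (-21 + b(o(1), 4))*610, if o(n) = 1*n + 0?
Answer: -11834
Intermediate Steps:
o(n) = n (o(n) = n + 0 = n)
b(s, O) = 2*O/(O + s) (b(s, O) = (2*O)/(O + s) = 2*O/(O + s))
(-21 + b(o(1), 4))*610 = (-21 + 2*4/(4 + 1))*610 = (-21 + 2*4/5)*610 = (-21 + 2*4*(1/5))*610 = (-21 + 8/5)*610 = -97/5*610 = -11834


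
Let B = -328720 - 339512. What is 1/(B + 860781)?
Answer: 1/192549 ≈ 5.1935e-6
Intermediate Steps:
B = -668232
1/(B + 860781) = 1/(-668232 + 860781) = 1/192549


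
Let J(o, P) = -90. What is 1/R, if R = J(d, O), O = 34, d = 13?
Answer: -1/90 ≈ -0.011111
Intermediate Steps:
R = -90
1/R = 1/(-90) = -1/90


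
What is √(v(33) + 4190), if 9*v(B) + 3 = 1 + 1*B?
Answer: √37741/3 ≈ 64.757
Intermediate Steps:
v(B) = -2/9 + B/9 (v(B) = -⅓ + (1 + 1*B)/9 = -⅓ + (1 + B)/9 = -⅓ + (⅑ + B/9) = -2/9 + B/9)
√(v(33) + 4190) = √((-2/9 + (⅑)*33) + 4190) = √((-2/9 + 11/3) + 4190) = √(31/9 + 4190) = √(37741/9) = √37741/3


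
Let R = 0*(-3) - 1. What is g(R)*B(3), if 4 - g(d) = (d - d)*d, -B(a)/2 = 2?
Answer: -16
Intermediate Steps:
R = -1 (R = 0 - 1 = -1)
B(a) = -4 (B(a) = -2*2 = -4)
g(d) = 4 (g(d) = 4 - (d - d)*d = 4 - 0*d = 4 - 1*0 = 4 + 0 = 4)
g(R)*B(3) = 4*(-4) = -16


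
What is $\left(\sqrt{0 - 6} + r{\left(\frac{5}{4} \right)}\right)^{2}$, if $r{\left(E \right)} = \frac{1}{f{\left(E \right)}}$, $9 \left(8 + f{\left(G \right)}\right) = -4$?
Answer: $\frac{\left(-9 + 76 i \sqrt{6}\right)^{2}}{5776} \approx -5.986 - 0.58014 i$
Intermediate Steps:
$f{\left(G \right)} = - \frac{76}{9}$ ($f{\left(G \right)} = -8 + \frac{1}{9} \left(-4\right) = -8 - \frac{4}{9} = - \frac{76}{9}$)
$r{\left(E \right)} = - \frac{9}{76}$ ($r{\left(E \right)} = \frac{1}{- \frac{76}{9}} = - \frac{9}{76}$)
$\left(\sqrt{0 - 6} + r{\left(\frac{5}{4} \right)}\right)^{2} = \left(\sqrt{0 - 6} - \frac{9}{76}\right)^{2} = \left(\sqrt{-6} - \frac{9}{76}\right)^{2} = \left(i \sqrt{6} - \frac{9}{76}\right)^{2} = \left(- \frac{9}{76} + i \sqrt{6}\right)^{2}$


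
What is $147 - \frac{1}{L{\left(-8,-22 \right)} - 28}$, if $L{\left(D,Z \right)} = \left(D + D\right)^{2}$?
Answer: $\frac{33515}{228} \approx 147.0$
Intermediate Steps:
$L{\left(D,Z \right)} = 4 D^{2}$ ($L{\left(D,Z \right)} = \left(2 D\right)^{2} = 4 D^{2}$)
$147 - \frac{1}{L{\left(-8,-22 \right)} - 28} = 147 - \frac{1}{4 \left(-8\right)^{2} - 28} = 147 - \frac{1}{4 \cdot 64 - 28} = 147 - \frac{1}{256 - 28} = 147 - \frac{1}{228} = \frac{33515}{228}$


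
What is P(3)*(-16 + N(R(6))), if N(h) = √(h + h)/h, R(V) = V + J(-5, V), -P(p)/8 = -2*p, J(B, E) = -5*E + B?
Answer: -768 - 48*I*√58/29 ≈ -768.0 - 12.605*I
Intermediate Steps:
J(B, E) = B - 5*E
P(p) = 16*p (P(p) = -(-16)*p = 16*p)
R(V) = -5 - 4*V (R(V) = V + (-5 - 5*V) = -5 - 4*V)
N(h) = √2/√h (N(h) = √(2*h)/h = (√2*√h)/h = √2/√h)
P(3)*(-16 + N(R(6))) = (16*3)*(-16 + √2/√(-5 - 4*6)) = 48*(-16 + √2/√(-5 - 24)) = 48*(-16 + √2/√(-29)) = 48*(-16 + √2*(-I*√29/29)) = 48*(-16 - I*√58/29) = -768 - 48*I*√58/29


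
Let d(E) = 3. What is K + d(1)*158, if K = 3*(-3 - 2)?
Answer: 459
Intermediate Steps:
K = -15 (K = 3*(-5) = -15)
K + d(1)*158 = -15 + 3*158 = -15 + 474 = 459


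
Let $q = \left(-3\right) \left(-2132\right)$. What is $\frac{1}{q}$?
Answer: $\frac{1}{6396} \approx 0.00015635$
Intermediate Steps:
$q = 6396$
$\frac{1}{q} = \frac{1}{6396}$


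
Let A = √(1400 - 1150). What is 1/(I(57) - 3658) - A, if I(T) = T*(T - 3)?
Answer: -1/580 - 5*√10 ≈ -15.813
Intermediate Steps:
I(T) = T*(-3 + T)
A = 5*√10 (A = √250 = 5*√10 ≈ 15.811)
1/(I(57) - 3658) - A = 1/(57*(-3 + 57) - 3658) - 5*√10 = 1/(57*54 - 3658) - 5*√10 = 1/(3078 - 3658) - 5*√10 = 1/(-580) - 5*√10 = -1/580 - 5*√10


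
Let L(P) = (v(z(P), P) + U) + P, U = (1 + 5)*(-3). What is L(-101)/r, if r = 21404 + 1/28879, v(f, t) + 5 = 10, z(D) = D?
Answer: -1097402/206042039 ≈ -0.0053261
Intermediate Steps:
v(f, t) = 5 (v(f, t) = -5 + 10 = 5)
U = -18 (U = 6*(-3) = -18)
r = 618126117/28879 (r = 21404 + 1/28879 = 618126117/28879 ≈ 21404.)
L(P) = -13 + P (L(P) = (5 - 18) + P = -13 + P)
L(-101)/r = (-13 - 101)/(618126117/28879) = -114*28879/618126117 = -1097402/206042039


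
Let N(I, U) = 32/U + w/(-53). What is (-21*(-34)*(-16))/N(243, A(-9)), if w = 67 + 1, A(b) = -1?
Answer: 7208/21 ≈ 343.24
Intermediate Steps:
w = 68
N(I, U) = -68/53 + 32/U (N(I, U) = 32/U + 68/(-53) = 32/U + 68*(-1/53) = 32/U - 68/53 = -68/53 + 32/U)
(-21*(-34)*(-16))/N(243, A(-9)) = (-21*(-34)*(-16))/(-68/53 + 32/(-1)) = (714*(-16))/(-68/53 + 32*(-1)) = -11424/(-68/53 - 32) = -11424/(-1764/53) = -11424*(-53/1764) = 7208/21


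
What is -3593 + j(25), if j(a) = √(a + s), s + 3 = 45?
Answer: -3593 + √67 ≈ -3584.8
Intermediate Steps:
s = 42 (s = -3 + 45 = 42)
j(a) = √(42 + a) (j(a) = √(a + 42) = √(42 + a))
-3593 + j(25) = -3593 + √(42 + 25) = -3593 + √67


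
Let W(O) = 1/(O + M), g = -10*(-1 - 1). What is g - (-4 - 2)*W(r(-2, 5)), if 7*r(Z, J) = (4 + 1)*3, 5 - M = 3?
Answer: 622/29 ≈ 21.448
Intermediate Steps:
M = 2 (M = 5 - 1*3 = 5 - 3 = 2)
r(Z, J) = 15/7 (r(Z, J) = ((4 + 1)*3)/7 = (5*3)/7 = (1/7)*15 = 15/7)
g = 20 (g = -10*(-2) = 20)
W(O) = 1/(2 + O) (W(O) = 1/(O + 2) = 1/(2 + O))
g - (-4 - 2)*W(r(-2, 5)) = 20 - (-4 - 2)/(2 + 15/7) = 20 - (-6)/29/7 = 20 - (-6)*7/29 = 20 - 1*(-42/29) = 20 + 42/29 = 622/29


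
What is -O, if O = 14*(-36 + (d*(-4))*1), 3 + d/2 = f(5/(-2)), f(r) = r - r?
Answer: 168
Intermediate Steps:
f(r) = 0
d = -6 (d = -6 + 2*0 = -6 + 0 = -6)
O = -168 (O = 14*(-36 - 6*(-4)*1) = 14*(-36 + 24*1) = 14*(-36 + 24) = 14*(-12) = -168)
-O = -1*(-168) = 168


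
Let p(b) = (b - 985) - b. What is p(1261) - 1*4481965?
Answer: -4482950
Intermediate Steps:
p(b) = -985 (p(b) = (-985 + b) - b = -985)
p(1261) - 1*4481965 = -985 - 1*4481965 = -985 - 4481965 = -4482950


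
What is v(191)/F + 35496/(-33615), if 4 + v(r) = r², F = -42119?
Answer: -43194133/22473495 ≈ -1.9220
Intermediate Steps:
v(r) = -4 + r²
v(191)/F + 35496/(-33615) = (-4 + 191²)/(-42119) + 35496/(-33615) = (-4 + 36481)*(-1/42119) + 35496*(-1/33615) = 36477*(-1/42119) - 3944/3735 = -5211/6017 - 3944/3735 = -43194133/22473495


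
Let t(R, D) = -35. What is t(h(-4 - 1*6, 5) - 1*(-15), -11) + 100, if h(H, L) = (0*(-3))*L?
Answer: 65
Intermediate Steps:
h(H, L) = 0 (h(H, L) = 0*L = 0)
t(h(-4 - 1*6, 5) - 1*(-15), -11) + 100 = -35 + 100 = 65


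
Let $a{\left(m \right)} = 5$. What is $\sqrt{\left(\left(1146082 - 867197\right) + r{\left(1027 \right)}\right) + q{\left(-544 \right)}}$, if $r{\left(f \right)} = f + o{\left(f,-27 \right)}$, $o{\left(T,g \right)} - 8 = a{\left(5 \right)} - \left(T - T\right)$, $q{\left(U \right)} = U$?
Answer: $\sqrt{279381} \approx 528.57$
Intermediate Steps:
$o{\left(T,g \right)} = 13$ ($o{\left(T,g \right)} = 8 + \left(5 - \left(T - T\right)\right) = 8 + \left(5 - 0\right) = 8 + \left(5 + 0\right) = 8 + 5 = 13$)
$r{\left(f \right)} = 13 + f$ ($r{\left(f \right)} = f + 13 = 13 + f$)
$\sqrt{\left(\left(1146082 - 867197\right) + r{\left(1027 \right)}\right) + q{\left(-544 \right)}} = \sqrt{\left(\left(1146082 - 867197\right) + \left(13 + 1027\right)\right) - 544} = \sqrt{\left(278885 + 1040\right) - 544} = \sqrt{279925 - 544} = \sqrt{279381}$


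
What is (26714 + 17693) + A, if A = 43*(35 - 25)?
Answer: 44837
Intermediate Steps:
A = 430 (A = 43*10 = 430)
(26714 + 17693) + A = (26714 + 17693) + 430 = 44407 + 430 = 44837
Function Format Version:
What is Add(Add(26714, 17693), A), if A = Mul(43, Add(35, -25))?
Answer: 44837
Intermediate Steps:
A = 430 (A = Mul(43, 10) = 430)
Add(Add(26714, 17693), A) = Add(Add(26714, 17693), 430) = Add(44407, 430) = 44837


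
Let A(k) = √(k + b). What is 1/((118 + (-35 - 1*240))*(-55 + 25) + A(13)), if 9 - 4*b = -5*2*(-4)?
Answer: 6280/29578793 - 2*√21/88736379 ≈ 0.00021221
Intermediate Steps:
b = -31/4 (b = 9/4 - (-5*2)*(-4)/4 = 9/4 - (-5)*(-4)/2 = 9/4 - ¼*40 = 9/4 - 10 = -31/4 ≈ -7.7500)
A(k) = √(-31/4 + k) (A(k) = √(k - 31/4) = √(-31/4 + k))
1/((118 + (-35 - 1*240))*(-55 + 25) + A(13)) = 1/((118 + (-35 - 1*240))*(-55 + 25) + √(-31 + 4*13)/2) = 1/((118 + (-35 - 240))*(-30) + √(-31 + 52)/2) = 1/((118 - 275)*(-30) + √21/2) = 1/(-157*(-30) + √21/2) = 1/(4710 + √21/2)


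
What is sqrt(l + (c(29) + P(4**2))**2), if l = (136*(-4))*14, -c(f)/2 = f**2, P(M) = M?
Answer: 2*sqrt(691985) ≈ 1663.7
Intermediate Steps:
c(f) = -2*f**2
l = -7616 (l = -544*14 = -7616)
sqrt(l + (c(29) + P(4**2))**2) = sqrt(-7616 + (-2*29**2 + 4**2)**2) = sqrt(-7616 + (-2*841 + 16)**2) = sqrt(-7616 + (-1682 + 16)**2) = sqrt(-7616 + (-1666)**2) = sqrt(-7616 + 2775556) = sqrt(2767940) = 2*sqrt(691985)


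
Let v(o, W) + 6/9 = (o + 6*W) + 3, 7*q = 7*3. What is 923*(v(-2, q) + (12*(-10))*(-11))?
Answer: 3705845/3 ≈ 1.2353e+6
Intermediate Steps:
q = 3 (q = (7*3)/7 = (⅐)*21 = 3)
v(o, W) = 7/3 + o + 6*W (v(o, W) = -⅔ + ((o + 6*W) + 3) = -⅔ + (3 + o + 6*W) = 7/3 + o + 6*W)
923*(v(-2, q) + (12*(-10))*(-11)) = 923*((7/3 - 2 + 6*3) + (12*(-10))*(-11)) = 923*((7/3 - 2 + 18) - 120*(-11)) = 923*(55/3 + 1320) = 923*(4015/3) = 3705845/3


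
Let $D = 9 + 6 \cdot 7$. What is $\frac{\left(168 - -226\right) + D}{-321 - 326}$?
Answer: $- \frac{445}{647} \approx -0.68779$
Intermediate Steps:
$D = 51$ ($D = 9 + 42 = 51$)
$\frac{\left(168 - -226\right) + D}{-321 - 326} = \frac{\left(168 - -226\right) + 51}{-321 - 326} = \frac{\left(168 + 226\right) + 51}{-647} = \left(394 + 51\right) \left(- \frac{1}{647}\right) = 445 \left(- \frac{1}{647}\right) = - \frac{445}{647}$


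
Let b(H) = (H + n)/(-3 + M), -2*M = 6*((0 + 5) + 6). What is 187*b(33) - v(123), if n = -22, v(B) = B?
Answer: -6485/36 ≈ -180.14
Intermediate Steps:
M = -33 (M = -3*((0 + 5) + 6) = -3*(5 + 6) = -3*11 = -1/2*66 = -33)
b(H) = 11/18 - H/36 (b(H) = (H - 22)/(-3 - 33) = (-22 + H)/(-36) = (-22 + H)*(-1/36) = 11/18 - H/36)
187*b(33) - v(123) = 187*(11/18 - 1/36*33) - 1*123 = 187*(11/18 - 11/12) - 123 = 187*(-11/36) - 123 = -2057/36 - 123 = -6485/36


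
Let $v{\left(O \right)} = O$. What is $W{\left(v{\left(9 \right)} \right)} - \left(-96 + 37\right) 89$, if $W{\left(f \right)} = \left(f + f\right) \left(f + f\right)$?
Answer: $5575$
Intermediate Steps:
$W{\left(f \right)} = 4 f^{2}$ ($W{\left(f \right)} = 2 f 2 f = 4 f^{2}$)
$W{\left(v{\left(9 \right)} \right)} - \left(-96 + 37\right) 89 = 4 \cdot 9^{2} - \left(-96 + 37\right) 89 = 4 \cdot 81 - \left(-59\right) 89 = 324 - -5251 = 324 + 5251 = 5575$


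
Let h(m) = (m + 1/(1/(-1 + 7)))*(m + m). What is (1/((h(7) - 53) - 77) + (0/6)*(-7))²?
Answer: 1/2704 ≈ 0.00036982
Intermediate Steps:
h(m) = 2*m*(6 + m) (h(m) = (m + 1/(1/6))*(2*m) = (m + 1/(⅙))*(2*m) = (m + 6)*(2*m) = (6 + m)*(2*m) = 2*m*(6 + m))
(1/((h(7) - 53) - 77) + (0/6)*(-7))² = (1/((2*7*(6 + 7) - 53) - 77) + (0/6)*(-7))² = (1/((2*7*13 - 53) - 77) + (0*(⅙))*(-7))² = (1/((182 - 53) - 77) + 0*(-7))² = (1/(129 - 77) + 0)² = (1/52 + 0)² = (1/52)² = 1/2704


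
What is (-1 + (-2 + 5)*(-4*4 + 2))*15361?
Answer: -660523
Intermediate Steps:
(-1 + (-2 + 5)*(-4*4 + 2))*15361 = (-1 + 3*(-16 + 2))*15361 = (-1 + 3*(-14))*15361 = (-1 - 42)*15361 = -43*15361 = -660523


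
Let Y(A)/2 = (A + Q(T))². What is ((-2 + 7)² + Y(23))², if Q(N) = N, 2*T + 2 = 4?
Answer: 1385329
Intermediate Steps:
T = 1 (T = -1 + (½)*4 = -1 + 2 = 1)
Y(A) = 2*(1 + A)² (Y(A) = 2*(A + 1)² = 2*(1 + A)²)
((-2 + 7)² + Y(23))² = ((-2 + 7)² + 2*(1 + 23)²)² = (5² + 2*24²)² = (25 + 2*576)² = (25 + 1152)² = 1177² = 1385329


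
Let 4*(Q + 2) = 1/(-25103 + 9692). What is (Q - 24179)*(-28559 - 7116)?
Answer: 53177638931375/61644 ≈ 8.6266e+8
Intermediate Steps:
Q = -123289/61644 (Q = -2 + 1/(4*(-25103 + 9692)) = -2 + (¼)/(-15411) = -2 + (¼)*(-1/15411) = -2 - 1/61644 = -123289/61644 ≈ -2.0000)
(Q - 24179)*(-28559 - 7116) = (-123289/61644 - 24179)*(-28559 - 7116) = -1490613565/61644*(-35675) = 53177638931375/61644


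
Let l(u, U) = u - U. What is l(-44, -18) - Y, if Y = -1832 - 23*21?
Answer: 2289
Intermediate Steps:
Y = -2315 (Y = -1832 - 483 = -2315)
l(-44, -18) - Y = (-44 - 1*(-18)) - 1*(-2315) = (-44 + 18) + 2315 = -26 + 2315 = 2289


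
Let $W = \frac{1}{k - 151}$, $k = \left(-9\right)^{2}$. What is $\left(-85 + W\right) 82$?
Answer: $- \frac{243991}{35} \approx -6971.2$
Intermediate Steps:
$k = 81$
$W = - \frac{1}{70}$ ($W = \frac{1}{81 - 151} = \frac{1}{-70} = - \frac{1}{70} \approx -0.014286$)
$\left(-85 + W\right) 82 = \left(-85 - \frac{1}{70}\right) 82 = \left(- \frac{5951}{70}\right) 82 = - \frac{243991}{35}$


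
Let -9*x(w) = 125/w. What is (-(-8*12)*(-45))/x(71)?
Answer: 552096/25 ≈ 22084.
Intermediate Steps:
x(w) = -125/(9*w)
(-(-8*12)*(-45))/x(71) = (-(-8*12)*(-45))/((-125/9/71)) = (-(-96)*(-45))/((-125/9*1/71)) = (-1*4320)/(-125/639) = -4320*(-639/125) = 552096/25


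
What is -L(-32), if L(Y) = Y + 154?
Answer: -122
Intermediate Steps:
L(Y) = 154 + Y
-L(-32) = -(154 - 32) = -1*122 = -122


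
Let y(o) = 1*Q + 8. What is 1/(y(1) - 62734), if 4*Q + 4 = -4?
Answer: -1/62728 ≈ -1.5942e-5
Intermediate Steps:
Q = -2 (Q = -1 + (¼)*(-4) = -1 - 1 = -2)
y(o) = 6 (y(o) = 1*(-2) + 8 = -2 + 8 = 6)
1/(y(1) - 62734) = 1/(6 - 62734) = 1/(-62728) = -1/62728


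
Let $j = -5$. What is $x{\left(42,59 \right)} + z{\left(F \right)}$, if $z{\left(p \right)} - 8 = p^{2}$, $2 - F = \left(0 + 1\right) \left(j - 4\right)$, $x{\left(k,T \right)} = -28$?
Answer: $101$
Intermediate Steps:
$F = 11$ ($F = 2 - \left(0 + 1\right) \left(-5 - 4\right) = 2 - 1 \left(-9\right) = 2 - -9 = 2 + 9 = 11$)
$z{\left(p \right)} = 8 + p^{2}$
$x{\left(42,59 \right)} + z{\left(F \right)} = -28 + \left(8 + 11^{2}\right) = -28 + \left(8 + 121\right) = -28 + 129 = 101$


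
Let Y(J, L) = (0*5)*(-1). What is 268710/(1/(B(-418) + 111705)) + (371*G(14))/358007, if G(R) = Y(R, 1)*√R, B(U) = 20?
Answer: 30021624750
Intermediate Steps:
Y(J, L) = 0 (Y(J, L) = 0*(-1) = 0)
G(R) = 0 (G(R) = 0*√R = 0)
268710/(1/(B(-418) + 111705)) + (371*G(14))/358007 = 268710/(1/(20 + 111705)) + (371*0)/358007 = 268710/(1/111725) + 0*(1/358007) = 268710/(1/111725) + 0 = 268710*111725 + 0 = 30021624750 + 0 = 30021624750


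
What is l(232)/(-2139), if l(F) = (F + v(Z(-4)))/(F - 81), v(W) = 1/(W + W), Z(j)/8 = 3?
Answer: -11137/15503472 ≈ -0.00071836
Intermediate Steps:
Z(j) = 24 (Z(j) = 8*3 = 24)
v(W) = 1/(2*W)
l(F) = (1/48 + F)/(-81 + F) (l(F) = (F + (½)/24)/(F - 81) = (F + (½)*(1/24))/(-81 + F) = (F + 1/48)/(-81 + F) = (1/48 + F)/(-81 + F))
l(232)/(-2139) = ((1/48 + 232)/(-81 + 232))/(-2139) = ((11137/48)/151)*(-1/2139) = ((1/151)*(11137/48))*(-1/2139) = (11137/7248)*(-1/2139) = -11137/15503472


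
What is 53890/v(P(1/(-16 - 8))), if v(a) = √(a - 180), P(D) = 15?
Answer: -10778*I*√165/33 ≈ -4195.3*I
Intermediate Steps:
v(a) = √(-180 + a)
53890/v(P(1/(-16 - 8))) = 53890/(√(-180 + 15)) = 53890/(√(-165)) = 53890/((I*√165)) = 53890*(-I*√165/165) = -10778*I*√165/33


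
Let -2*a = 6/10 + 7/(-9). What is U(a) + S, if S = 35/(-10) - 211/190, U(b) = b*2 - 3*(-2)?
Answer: 268/171 ≈ 1.5673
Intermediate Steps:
a = 4/45 (a = -(6/10 + 7/(-9))/2 = -(6*(⅒) + 7*(-⅑))/2 = -(⅗ - 7/9)/2 = -½*(-8/45) = 4/45 ≈ 0.088889)
U(b) = 6 + 2*b (U(b) = 2*b + 6 = 6 + 2*b)
S = -438/95 (S = 35*(-⅒) - 211*1/190 = -7/2 - 211/190 = -438/95 ≈ -4.6105)
U(a) + S = (6 + 2*(4/45)) - 438/95 = (6 + 8/45) - 438/95 = 278/45 - 438/95 = 268/171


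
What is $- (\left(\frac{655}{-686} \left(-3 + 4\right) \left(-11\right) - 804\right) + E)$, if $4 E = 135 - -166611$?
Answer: $- \frac{14026300}{343} \approx -40893.0$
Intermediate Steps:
$E = \frac{83373}{2}$ ($E = \frac{135 - -166611}{4} = \frac{135 + 166611}{4} = \frac{1}{4} \cdot 166746 = \frac{83373}{2} \approx 41687.0$)
$- (\left(\frac{655}{-686} \left(-3 + 4\right) \left(-11\right) - 804\right) + E) = - (\left(\frac{655}{-686} \left(-3 + 4\right) \left(-11\right) - 804\right) + \frac{83373}{2}) = - (\left(655 \left(- \frac{1}{686}\right) 1 \left(-11\right) - 804\right) + \frac{83373}{2}) = - (\left(\left(- \frac{655}{686}\right) \left(-11\right) - 804\right) + \frac{83373}{2}) = - (\left(\frac{7205}{686} - 804\right) + \frac{83373}{2}) = - (- \frac{544339}{686} + \frac{83373}{2}) = \left(-1\right) \frac{14026300}{343} = - \frac{14026300}{343}$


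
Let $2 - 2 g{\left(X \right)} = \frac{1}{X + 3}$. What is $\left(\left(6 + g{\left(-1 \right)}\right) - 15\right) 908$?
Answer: $-7491$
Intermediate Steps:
$g{\left(X \right)} = 1 - \frac{1}{2 \left(3 + X\right)}$ ($g{\left(X \right)} = 1 - \frac{1}{2 \left(X + 3\right)} = 1 - \frac{1}{2 \left(3 + X\right)}$)
$\left(\left(6 + g{\left(-1 \right)}\right) - 15\right) 908 = \left(\left(6 + \frac{\frac{5}{2} - 1}{3 - 1}\right) - 15\right) 908 = \left(\left(6 + \frac{1}{2} \cdot \frac{3}{2}\right) - 15\right) 908 = \left(\left(6 + \frac{3}{4}\right) - 15\right) 908 = \left(\frac{27}{4} - 15\right) 908 = \left(- \frac{33}{4}\right) 908 = -7491$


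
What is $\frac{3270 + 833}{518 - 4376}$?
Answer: $- \frac{4103}{3858} \approx -1.0635$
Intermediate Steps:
$\frac{3270 + 833}{518 - 4376} = \frac{4103}{-3858} = 4103 \left(- \frac{1}{3858}\right) = - \frac{4103}{3858}$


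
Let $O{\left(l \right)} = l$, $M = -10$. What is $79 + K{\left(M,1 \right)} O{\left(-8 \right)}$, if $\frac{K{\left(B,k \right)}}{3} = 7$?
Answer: $-89$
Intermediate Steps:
$K{\left(B,k \right)} = 21$ ($K{\left(B,k \right)} = 3 \cdot 7 = 21$)
$79 + K{\left(M,1 \right)} O{\left(-8 \right)} = 79 + 21 \left(-8\right) = 79 - 168 = -89$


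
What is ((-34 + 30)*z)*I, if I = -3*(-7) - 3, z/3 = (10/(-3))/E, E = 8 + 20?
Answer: 180/7 ≈ 25.714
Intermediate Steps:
E = 28
z = -5/14 (z = 3*((10/(-3))/28) = 3*((10*(-1/3))*(1/28)) = 3*(-10/3*1/28) = 3*(-5/42) = -5/14 ≈ -0.35714)
I = 18 (I = 21 - 3 = 18)
((-34 + 30)*z)*I = ((-34 + 30)*(-5/14))*18 = -4*(-5/14)*18 = (10/7)*18 = 180/7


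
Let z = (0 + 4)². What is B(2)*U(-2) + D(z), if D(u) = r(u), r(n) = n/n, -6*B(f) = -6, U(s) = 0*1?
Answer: 1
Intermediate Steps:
U(s) = 0
B(f) = 1 (B(f) = -⅙*(-6) = 1)
r(n) = 1
z = 16 (z = 4² = 16)
D(u) = 1
B(2)*U(-2) + D(z) = 1*0 + 1 = 0 + 1 = 1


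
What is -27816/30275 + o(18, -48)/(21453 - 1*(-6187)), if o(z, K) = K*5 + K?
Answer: -19438836/20920025 ≈ -0.92920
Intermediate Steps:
o(z, K) = 6*K (o(z, K) = 5*K + K = 6*K)
-27816/30275 + o(18, -48)/(21453 - 1*(-6187)) = -27816/30275 + (6*(-48))/(21453 - 1*(-6187)) = -27816*1/30275 - 288/(21453 + 6187) = -27816/30275 - 288/27640 = -27816/30275 - 288*1/27640 = -27816/30275 - 36/3455 = -19438836/20920025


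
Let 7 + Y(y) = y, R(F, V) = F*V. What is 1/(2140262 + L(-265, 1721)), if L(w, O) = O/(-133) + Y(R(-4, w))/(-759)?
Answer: 33649/72017193942 ≈ 4.6724e-7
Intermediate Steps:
Y(y) = -7 + y
L(w, O) = 7/759 - O/133 + 4*w/759 (L(w, O) = O/(-133) + (-7 - 4*w)/(-759) = O*(-1/133) + (-7 - 4*w)*(-1/759) = -O/133 + (7/759 + 4*w/759) = 7/759 - O/133 + 4*w/759)
1/(2140262 + L(-265, 1721)) = 1/(2140262 + (7/759 - 1/133*1721 + (4/759)*(-265))) = 1/(2140262 + (7/759 - 1721/133 - 1060/759)) = 1/(2140262 - 482096/33649) = 1/(72017193942/33649) = 33649/72017193942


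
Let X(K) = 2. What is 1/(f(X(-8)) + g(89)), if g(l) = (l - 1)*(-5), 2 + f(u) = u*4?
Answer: -1/434 ≈ -0.0023041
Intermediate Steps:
f(u) = -2 + 4*u (f(u) = -2 + u*4 = -2 + 4*u)
g(l) = 5 - 5*l (g(l) = (-1 + l)*(-5) = 5 - 5*l)
1/(f(X(-8)) + g(89)) = 1/((-2 + 4*2) + (5 - 5*89)) = 1/((-2 + 8) + (5 - 445)) = 1/(6 - 440) = 1/(-434) = -1/434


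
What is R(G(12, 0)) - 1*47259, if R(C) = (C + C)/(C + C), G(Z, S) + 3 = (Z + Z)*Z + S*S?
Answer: -47258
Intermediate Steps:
G(Z, S) = -3 + S**2 + 2*Z**2 (G(Z, S) = -3 + ((Z + Z)*Z + S*S) = -3 + ((2*Z)*Z + S**2) = -3 + (2*Z**2 + S**2) = -3 + (S**2 + 2*Z**2) = -3 + S**2 + 2*Z**2)
R(C) = 1 (R(C) = (2*C)/((2*C)) = (2*C)*(1/(2*C)) = 1)
R(G(12, 0)) - 1*47259 = 1 - 1*47259 = 1 - 47259 = -47258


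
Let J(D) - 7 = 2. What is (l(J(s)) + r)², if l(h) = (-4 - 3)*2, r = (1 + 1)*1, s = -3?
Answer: 144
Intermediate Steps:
J(D) = 9 (J(D) = 7 + 2 = 9)
r = 2 (r = 2*1 = 2)
l(h) = -14 (l(h) = -7*2 = -14)
(l(J(s)) + r)² = (-14 + 2)² = (-12)² = 144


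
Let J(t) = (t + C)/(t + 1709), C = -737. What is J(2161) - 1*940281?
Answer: -1819443023/1935 ≈ -9.4028e+5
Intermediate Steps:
J(t) = (-737 + t)/(1709 + t) (J(t) = (t - 737)/(t + 1709) = (-737 + t)/(1709 + t))
J(2161) - 1*940281 = (-737 + 2161)/(1709 + 2161) - 1*940281 = 1424/3870 - 940281 = (1/3870)*1424 - 940281 = 712/1935 - 940281 = -1819443023/1935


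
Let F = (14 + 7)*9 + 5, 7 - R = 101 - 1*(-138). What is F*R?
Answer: -45008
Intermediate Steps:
R = -232 (R = 7 - (101 - 1*(-138)) = 7 - (101 + 138) = 7 - 1*239 = 7 - 239 = -232)
F = 194 (F = 21*9 + 5 = 189 + 5 = 194)
F*R = 194*(-232) = -45008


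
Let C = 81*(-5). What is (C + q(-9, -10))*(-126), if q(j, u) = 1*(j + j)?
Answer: 53298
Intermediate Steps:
q(j, u) = 2*j (q(j, u) = 1*(2*j) = 2*j)
C = -405
(C + q(-9, -10))*(-126) = (-405 + 2*(-9))*(-126) = (-405 - 18)*(-126) = -423*(-126) = 53298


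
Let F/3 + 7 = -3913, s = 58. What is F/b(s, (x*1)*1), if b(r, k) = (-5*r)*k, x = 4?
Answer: 294/29 ≈ 10.138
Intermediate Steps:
b(r, k) = -5*k*r
F = -11760 (F = -21 + 3*(-3913) = -21 - 11739 = -11760)
F/b(s, (x*1)*1) = -11760/((-5*(4*1)*1*58)) = -11760/((-5*4*1*58)) = -11760/((-5*4*58)) = -11760/(-1160) = -11760*(-1/1160) = 294/29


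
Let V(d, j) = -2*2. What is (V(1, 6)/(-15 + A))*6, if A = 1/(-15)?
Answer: 180/113 ≈ 1.5929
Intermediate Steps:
A = -1/15 ≈ -0.066667
V(d, j) = -4
(V(1, 6)/(-15 + A))*6 = (-4/(-15 - 1/15))*6 = (-4/(-226/15))*6 = -15/226*(-4)*6 = (30/113)*6 = 180/113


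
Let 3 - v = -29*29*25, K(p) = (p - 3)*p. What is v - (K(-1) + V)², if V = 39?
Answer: 19179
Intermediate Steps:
K(p) = p*(-3 + p) (K(p) = (-3 + p)*p = p*(-3 + p))
v = 21028 (v = 3 - (-29*29)*25 = 3 - (-841)*25 = 3 - 1*(-21025) = 3 + 21025 = 21028)
v - (K(-1) + V)² = 21028 - (-(-3 - 1) + 39)² = 21028 - (-1*(-4) + 39)² = 21028 - (4 + 39)² = 21028 - 1*43² = 21028 - 1*1849 = 21028 - 1849 = 19179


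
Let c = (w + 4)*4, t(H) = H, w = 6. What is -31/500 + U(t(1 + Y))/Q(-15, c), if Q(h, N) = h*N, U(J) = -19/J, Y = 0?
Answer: -91/3000 ≈ -0.030333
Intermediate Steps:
c = 40 (c = (6 + 4)*4 = 10*4 = 40)
Q(h, N) = N*h
-31/500 + U(t(1 + Y))/Q(-15, c) = -31/500 + (-19/(1 + 0))/((40*(-15))) = -31*1/500 - 19/1/(-600) = -31/500 - 19*1*(-1/600) = -31/500 - 19*(-1/600) = -31/500 + 19/600 = -91/3000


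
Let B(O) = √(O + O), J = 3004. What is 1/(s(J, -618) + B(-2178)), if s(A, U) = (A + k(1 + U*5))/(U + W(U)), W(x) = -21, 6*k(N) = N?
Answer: -57260790/64254320161 - 970170696*I/64254320161 ≈ -0.00089116 - 0.015099*I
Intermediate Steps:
k(N) = N/6
s(A, U) = (⅙ + A + 5*U/6)/(-21 + U) (s(A, U) = (A + (1 + U*5)/6)/(U - 21) = (A + (1 + 5*U)/6)/(-21 + U) = (A + (⅙ + 5*U/6))/(-21 + U) = (⅙ + A + 5*U/6)/(-21 + U))
B(O) = √2*√O (B(O) = √(2*O) = √2*√O)
1/(s(J, -618) + B(-2178)) = 1/((1 + 5*(-618) + 6*3004)/(6*(-21 - 618)) + √2*√(-2178)) = 1/((⅙)*(1 - 3090 + 18024)/(-639) + √2*(33*I*√2)) = 1/((⅙)*(-1/639)*14935 + 66*I) = 1/(-14935/3834 + 66*I) = 14699556*(-14935/3834 - 66*I)/64254320161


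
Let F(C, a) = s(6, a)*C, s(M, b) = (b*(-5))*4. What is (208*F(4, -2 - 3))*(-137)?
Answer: -11398400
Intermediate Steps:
s(M, b) = -20*b (s(M, b) = -5*b*4 = -20*b)
F(C, a) = -20*C*a (F(C, a) = (-20*a)*C = -20*C*a)
(208*F(4, -2 - 3))*(-137) = (208*(-20*4*(-2 - 3)))*(-137) = (208*(-20*4*(-5)))*(-137) = (208*400)*(-137) = 83200*(-137) = -11398400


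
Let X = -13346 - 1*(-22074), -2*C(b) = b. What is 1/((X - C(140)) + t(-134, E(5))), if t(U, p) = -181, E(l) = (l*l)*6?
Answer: 1/8617 ≈ 0.00011605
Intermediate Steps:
C(b) = -b/2
E(l) = 6*l² (E(l) = l²*6 = 6*l²)
X = 8728 (X = -13346 + 22074 = 8728)
1/((X - C(140)) + t(-134, E(5))) = 1/((8728 - (-1)*140/2) - 181) = 1/((8728 - 1*(-70)) - 181) = 1/((8728 + 70) - 181) = 1/(8798 - 181) = 1/8617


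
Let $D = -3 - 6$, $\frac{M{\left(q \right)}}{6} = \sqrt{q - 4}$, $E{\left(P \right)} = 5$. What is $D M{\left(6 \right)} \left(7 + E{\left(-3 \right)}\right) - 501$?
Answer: $-501 - 648 \sqrt{2} \approx -1417.4$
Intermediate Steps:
$M{\left(q \right)} = 6 \sqrt{-4 + q}$ ($M{\left(q \right)} = 6 \sqrt{q - 4} = 6 \sqrt{-4 + q}$)
$D = -9$ ($D = -3 - 6 = -9$)
$D M{\left(6 \right)} \left(7 + E{\left(-3 \right)}\right) - 501 = - 9 \cdot 6 \sqrt{-4 + 6} \left(7 + 5\right) - 501 = - 9 \cdot 6 \sqrt{2} \cdot 12 - 501 = - 9 \cdot 72 \sqrt{2} - 501 = - 648 \sqrt{2} - 501 = -501 - 648 \sqrt{2}$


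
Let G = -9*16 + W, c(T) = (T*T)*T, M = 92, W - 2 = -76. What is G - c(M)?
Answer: -778906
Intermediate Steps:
W = -74 (W = 2 - 76 = -74)
c(T) = T³ (c(T) = T²*T = T³)
G = -218 (G = -9*16 - 74 = -144 - 74 = -218)
G - c(M) = -218 - 1*92³ = -218 - 1*778688 = -218 - 778688 = -778906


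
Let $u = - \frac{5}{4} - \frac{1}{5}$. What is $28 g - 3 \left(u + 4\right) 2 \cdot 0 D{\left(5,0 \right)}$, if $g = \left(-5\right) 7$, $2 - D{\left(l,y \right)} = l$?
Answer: $0$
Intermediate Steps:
$u = - \frac{29}{20}$ ($u = \left(-5\right) \frac{1}{4} - \frac{1}{5} = - \frac{5}{4} - \frac{1}{5} = - \frac{29}{20} \approx -1.45$)
$D{\left(l,y \right)} = 2 - l$
$g = -35$
$28 g - 3 \left(u + 4\right) 2 \cdot 0 D{\left(5,0 \right)} = 28 \left(-35\right) - 3 \left(- \frac{29}{20} + 4\right) 2 \cdot 0 \left(2 - 5\right) = - 980 - 3 \cdot \frac{51}{20} \cdot 0 \left(2 - 5\right) = - 980 \left(-3\right) 0 \left(-3\right) = - 980 \cdot 0 \left(-3\right) = \left(-980\right) 0 = 0$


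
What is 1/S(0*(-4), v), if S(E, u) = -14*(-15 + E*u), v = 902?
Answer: 1/210 ≈ 0.0047619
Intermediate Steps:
S(E, u) = 210 - 14*E*u
1/S(0*(-4), v) = 1/(210 - 14*0*(-4)*902) = 1/(210 - 14*0*902) = 1/(210 + 0) = 1/210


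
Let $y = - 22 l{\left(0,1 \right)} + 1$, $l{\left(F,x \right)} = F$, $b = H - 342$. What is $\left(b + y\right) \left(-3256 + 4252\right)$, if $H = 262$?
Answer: $-78684$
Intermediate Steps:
$b = -80$ ($b = 262 - 342 = -80$)
$y = 1$ ($y = \left(-22\right) 0 + 1 = 0 + 1 = 1$)
$\left(b + y\right) \left(-3256 + 4252\right) = \left(-80 + 1\right) \left(-3256 + 4252\right) = \left(-79\right) 996 = -78684$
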